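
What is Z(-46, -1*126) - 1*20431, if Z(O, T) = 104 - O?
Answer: -20281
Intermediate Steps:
Z(-46, -1*126) - 1*20431 = (104 - 1*(-46)) - 1*20431 = (104 + 46) - 20431 = 150 - 20431 = -20281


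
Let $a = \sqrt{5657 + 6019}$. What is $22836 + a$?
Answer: $22836 + 2 \sqrt{2919} \approx 22944.0$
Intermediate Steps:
$a = 2 \sqrt{2919}$ ($a = \sqrt{11676} = 2 \sqrt{2919} \approx 108.06$)
$22836 + a = 22836 + 2 \sqrt{2919}$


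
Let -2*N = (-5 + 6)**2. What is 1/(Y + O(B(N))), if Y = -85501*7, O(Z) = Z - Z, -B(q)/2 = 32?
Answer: -1/598507 ≈ -1.6708e-6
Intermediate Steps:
N = -1/2 (N = -(-5 + 6)**2/2 = -1/2*1**2 = -1/2*1 = -1/2 ≈ -0.50000)
B(q) = -64 (B(q) = -2*32 = -64)
O(Z) = 0
Y = -598507
1/(Y + O(B(N))) = 1/(-598507 + 0) = 1/(-598507) = -1/598507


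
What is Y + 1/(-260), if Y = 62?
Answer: 16119/260 ≈ 61.996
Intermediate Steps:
Y + 1/(-260) = 62 + 1/(-260) = 62 - 1/260 = 16119/260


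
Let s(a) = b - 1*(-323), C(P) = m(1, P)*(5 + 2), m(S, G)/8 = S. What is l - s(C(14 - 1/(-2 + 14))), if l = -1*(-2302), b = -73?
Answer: 2052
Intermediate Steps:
m(S, G) = 8*S
C(P) = 56 (C(P) = (8*1)*(5 + 2) = 8*7 = 56)
s(a) = 250 (s(a) = -73 - 1*(-323) = -73 + 323 = 250)
l = 2302
l - s(C(14 - 1/(-2 + 14))) = 2302 - 1*250 = 2302 - 250 = 2052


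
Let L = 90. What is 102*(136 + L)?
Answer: 23052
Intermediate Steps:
102*(136 + L) = 102*(136 + 90) = 102*226 = 23052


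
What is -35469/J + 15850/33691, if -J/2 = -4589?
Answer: -1049514779/309215998 ≈ -3.3941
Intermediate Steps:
J = 9178 (J = -2*(-4589) = 9178)
-35469/J + 15850/33691 = -35469/9178 + 15850/33691 = -1049514779/309215998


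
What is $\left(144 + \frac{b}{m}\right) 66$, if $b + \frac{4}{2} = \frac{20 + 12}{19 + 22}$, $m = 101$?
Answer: $\frac{39352764}{4141} \approx 9503.2$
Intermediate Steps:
$b = - \frac{50}{41}$ ($b = -2 + \frac{20 + 12}{19 + 22} = -2 + \frac{32}{41} = - \frac{50}{41} \approx -1.2195$)
$\left(144 + \frac{b}{m}\right) 66 = \left(144 - \frac{50}{41 \cdot 101}\right) 66 = \left(144 - \frac{50}{4141}\right) 66 = \frac{596254}{4141} \cdot 66 = \frac{39352764}{4141}$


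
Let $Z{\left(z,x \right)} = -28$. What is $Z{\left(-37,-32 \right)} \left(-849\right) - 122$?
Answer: $23650$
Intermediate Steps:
$Z{\left(-37,-32 \right)} \left(-849\right) - 122 = \left(-28\right) \left(-849\right) - 122 = 23772 + \left(-406 + 284\right) = 23772 - 122 = 23650$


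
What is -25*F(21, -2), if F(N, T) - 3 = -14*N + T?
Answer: 7325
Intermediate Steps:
F(N, T) = 3 + T - 14*N (F(N, T) = 3 + (-14*N + T) = 3 + (T - 14*N) = 3 + T - 14*N)
-25*F(21, -2) = -25*(3 - 2 - 14*21) = -25*(3 - 2 - 294) = -25*(-293) = 7325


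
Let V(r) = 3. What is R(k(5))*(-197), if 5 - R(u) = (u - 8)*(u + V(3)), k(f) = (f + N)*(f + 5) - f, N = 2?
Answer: 762587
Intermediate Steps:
k(f) = -f + (2 + f)*(5 + f) (k(f) = (f + 2)*(f + 5) - f = (2 + f)*(5 + f) - f = -f + (2 + f)*(5 + f))
R(u) = 5 - (-8 + u)*(3 + u) (R(u) = 5 - (u - 8)*(u + 3) = 5 - (-8 + u)*(3 + u))
R(k(5))*(-197) = (29 - (10 + 5² + 6*5)² + 5*(10 + 5² + 6*5))*(-197) = (29 - (10 + 25 + 30)² + 5*(10 + 25 + 30))*(-197) = (29 - 1*65² + 5*65)*(-197) = (29 - 1*4225 + 325)*(-197) = (29 - 4225 + 325)*(-197) = -3871*(-197) = 762587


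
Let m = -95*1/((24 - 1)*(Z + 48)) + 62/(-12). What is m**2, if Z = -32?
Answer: 35868121/1218816 ≈ 29.429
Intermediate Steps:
m = -5989/1104 (m = -95*1/((-32 + 48)*(24 - 1)) + 62/(-12) = -95/(23*16) + 62*(-1/12) = -95/368 - 31/6 = -5989/1104 ≈ -5.4248)
m**2 = (-5989/1104)**2 = 35868121/1218816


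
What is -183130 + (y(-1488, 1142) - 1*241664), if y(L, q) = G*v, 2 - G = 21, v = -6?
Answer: -424680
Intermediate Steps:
G = -19 (G = 2 - 1*21 = 2 - 21 = -19)
y(L, q) = 114 (y(L, q) = -19*(-6) = 114)
-183130 + (y(-1488, 1142) - 1*241664) = -183130 + (114 - 1*241664) = -183130 + (114 - 241664) = -183130 - 241550 = -424680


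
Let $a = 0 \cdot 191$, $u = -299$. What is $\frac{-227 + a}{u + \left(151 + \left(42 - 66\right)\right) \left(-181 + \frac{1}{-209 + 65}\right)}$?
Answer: $\frac{32688}{3353311} \approx 0.009748$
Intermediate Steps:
$a = 0$
$\frac{-227 + a}{u + \left(151 + \left(42 - 66\right)\right) \left(-181 + \frac{1}{-209 + 65}\right)} = \frac{-227 + 0}{-299 + \left(151 + \left(42 - 66\right)\right) \left(-181 + \frac{1}{-209 + 65}\right)} = - \frac{227}{-299 + \left(151 + \left(42 - 66\right)\right) \left(-181 + \frac{1}{-144}\right)} = - \frac{227}{-299 + \left(151 - 24\right) \left(-181 - \frac{1}{144}\right)} = - \frac{227}{-299 + 127 \left(- \frac{26065}{144}\right)} = - \frac{227}{-299 - \frac{3310255}{144}} = - \frac{227}{- \frac{3353311}{144}} = \left(-227\right) \left(- \frac{144}{3353311}\right) = \frac{32688}{3353311}$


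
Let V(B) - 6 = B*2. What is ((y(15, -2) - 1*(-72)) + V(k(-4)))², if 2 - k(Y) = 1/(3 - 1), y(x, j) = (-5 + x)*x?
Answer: 53361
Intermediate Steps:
y(x, j) = x*(-5 + x)
k(Y) = 3/2 (k(Y) = 2 - 1/(3 - 1) = 2 - 1/2 = 2 - 1*½ = 2 - ½ = 3/2)
V(B) = 6 + 2*B (V(B) = 6 + B*2 = 6 + 2*B)
((y(15, -2) - 1*(-72)) + V(k(-4)))² = ((15*(-5 + 15) - 1*(-72)) + (6 + 2*(3/2)))² = ((15*10 + 72) + (6 + 3))² = ((150 + 72) + 9)² = (222 + 9)² = 231² = 53361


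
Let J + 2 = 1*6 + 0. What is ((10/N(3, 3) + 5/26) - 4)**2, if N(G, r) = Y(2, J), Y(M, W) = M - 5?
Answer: 310249/6084 ≈ 50.994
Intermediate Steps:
J = 4 (J = -2 + (1*6 + 0) = -2 + (6 + 0) = -2 + 6 = 4)
Y(M, W) = -5 + M
N(G, r) = -3 (N(G, r) = -5 + 2 = -3)
((10/N(3, 3) + 5/26) - 4)**2 = ((10/(-3) + 5/26) - 4)**2 = ((10*(-1/3) + 5*(1/26)) - 4)**2 = ((-10/3 + 5/26) - 4)**2 = (-245/78 - 4)**2 = (-557/78)**2 = 310249/6084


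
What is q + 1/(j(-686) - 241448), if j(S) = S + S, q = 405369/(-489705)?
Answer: -6562146019/7927344540 ≈ -0.82779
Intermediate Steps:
q = -135123/163235 (q = 405369*(-1/489705) = -135123/163235 ≈ -0.82778)
j(S) = 2*S
q + 1/(j(-686) - 241448) = -135123/163235 + 1/(2*(-686) - 241448) = -135123/163235 + 1/(-1372 - 241448) = -135123/163235 + 1/(-242820) = -135123/163235 - 1/242820 = -6562146019/7927344540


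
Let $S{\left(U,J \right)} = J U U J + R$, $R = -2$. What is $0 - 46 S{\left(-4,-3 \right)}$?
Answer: $-6532$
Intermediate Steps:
$S{\left(U,J \right)} = -2 + J^{2} U^{2}$ ($S{\left(U,J \right)} = J U U J - 2 = J U^{2} J - 2 = J^{2} U^{2} - 2 = -2 + J^{2} U^{2}$)
$0 - 46 S{\left(-4,-3 \right)} = 0 - 46 \left(-2 + \left(-3\right)^{2} \left(-4\right)^{2}\right) = 0 - 46 \left(-2 + 9 \cdot 16\right) = 0 - 46 \left(-2 + 144\right) = 0 - 6532 = -6532$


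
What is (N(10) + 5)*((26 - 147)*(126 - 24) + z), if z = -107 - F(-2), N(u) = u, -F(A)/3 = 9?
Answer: -186330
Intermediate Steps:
F(A) = -27 (F(A) = -3*9 = -27)
z = -80 (z = -107 - 1*(-27) = -107 + 27 = -80)
(N(10) + 5)*((26 - 147)*(126 - 24) + z) = (10 + 5)*((26 - 147)*(126 - 24) - 80) = 15*(-121*102 - 80) = 15*(-12342 - 80) = 15*(-12422) = -186330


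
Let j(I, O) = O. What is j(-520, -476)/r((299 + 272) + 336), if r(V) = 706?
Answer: -238/353 ≈ -0.67422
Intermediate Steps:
j(-520, -476)/r((299 + 272) + 336) = -476/706 = -476*1/706 = -238/353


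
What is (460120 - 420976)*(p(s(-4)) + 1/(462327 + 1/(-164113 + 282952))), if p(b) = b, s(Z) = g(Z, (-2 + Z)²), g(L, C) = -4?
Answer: -4301334419461044/27471239177 ≈ -1.5658e+5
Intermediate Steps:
s(Z) = -4
(460120 - 420976)*(p(s(-4)) + 1/(462327 + 1/(-164113 + 282952))) = (460120 - 420976)*(-4 + 1/(462327 + 1/(-164113 + 282952))) = 39144*(-4 + 1/(462327 + 1/118839)) = 39144*(-4 + 1/(54942478354/118839)) = 39144*(-4 + 118839/54942478354) = 39144*(-219769794577/54942478354) = -4301334419461044/27471239177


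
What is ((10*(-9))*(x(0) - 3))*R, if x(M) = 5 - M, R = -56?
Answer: 10080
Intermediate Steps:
((10*(-9))*(x(0) - 3))*R = ((10*(-9))*((5 - 1*0) - 3))*(-56) = -90*((5 + 0) - 3)*(-56) = -90*(5 - 3)*(-56) = -90*2*(-56) = -180*(-56) = 10080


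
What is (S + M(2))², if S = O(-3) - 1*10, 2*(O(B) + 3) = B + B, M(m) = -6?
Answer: 484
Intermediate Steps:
O(B) = -3 + B (O(B) = -3 + (B + B)/2 = -3 + (2*B)/2 = -3 + B)
S = -16 (S = (-3 - 3) - 1*10 = -6 - 10 = -16)
(S + M(2))² = (-16 - 6)² = (-22)² = 484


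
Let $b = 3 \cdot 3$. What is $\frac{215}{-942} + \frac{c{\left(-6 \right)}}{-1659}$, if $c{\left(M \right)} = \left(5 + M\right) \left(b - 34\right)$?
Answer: $- \frac{126745}{520926} \approx -0.24331$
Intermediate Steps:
$b = 9$
$c{\left(M \right)} = -125 - 25 M$ ($c{\left(M \right)} = \left(5 + M\right) \left(9 - 34\right) = \left(5 + M\right) \left(-25\right) = -125 - 25 M$)
$\frac{215}{-942} + \frac{c{\left(-6 \right)}}{-1659} = \frac{215}{-942} + \frac{-125 - -150}{-1659} = 215 \left(- \frac{1}{942}\right) + \left(-125 + 150\right) \left(- \frac{1}{1659}\right) = - \frac{215}{942} + 25 \left(- \frac{1}{1659}\right) = - \frac{215}{942} - \frac{25}{1659} = - \frac{126745}{520926}$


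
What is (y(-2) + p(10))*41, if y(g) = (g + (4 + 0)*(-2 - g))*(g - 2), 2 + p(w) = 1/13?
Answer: 3239/13 ≈ 249.15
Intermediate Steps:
p(w) = -25/13 (p(w) = -2 + 1/13 = -25/13)
y(g) = (-8 - 3*g)*(-2 + g) (y(g) = (g + 4*(-2 - g))*(-2 + g) = (g + (-8 - 4*g))*(-2 + g) = (-8 - 3*g)*(-2 + g))
(y(-2) + p(10))*41 = ((16 - 3*(-2)**2 - 2*(-2)) - 25/13)*41 = ((16 - 3*4 + 4) - 25/13)*41 = ((16 - 12 + 4) - 25/13)*41 = (8 - 25/13)*41 = (79/13)*41 = 3239/13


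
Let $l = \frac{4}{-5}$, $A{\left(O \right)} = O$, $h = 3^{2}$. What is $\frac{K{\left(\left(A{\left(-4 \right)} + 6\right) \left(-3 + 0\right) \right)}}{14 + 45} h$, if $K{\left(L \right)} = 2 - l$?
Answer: $\frac{126}{295} \approx 0.42712$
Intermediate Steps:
$h = 9$
$l = - \frac{4}{5}$ ($l = 4 \left(- \frac{1}{5}\right) = - \frac{4}{5} \approx -0.8$)
$K{\left(L \right)} = \frac{14}{5}$ ($K{\left(L \right)} = 2 - - \frac{4}{5} = 2 + \frac{4}{5} = \frac{14}{5}$)
$\frac{K{\left(\left(A{\left(-4 \right)} + 6\right) \left(-3 + 0\right) \right)}}{14 + 45} h = \frac{14}{5 \left(14 + 45\right)} 9 = \frac{14}{5 \cdot 59} \cdot 9 = \frac{14}{5} \cdot \frac{1}{59} \cdot 9 = \frac{14}{295} \cdot 9 = \frac{126}{295}$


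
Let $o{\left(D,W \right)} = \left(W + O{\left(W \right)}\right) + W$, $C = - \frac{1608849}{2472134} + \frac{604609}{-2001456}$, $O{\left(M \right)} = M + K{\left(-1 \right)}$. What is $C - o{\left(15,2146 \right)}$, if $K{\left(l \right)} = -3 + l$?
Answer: $- \frac{15919646870468443}{2473933713552} \approx -6435.0$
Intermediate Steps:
$O{\left(M \right)} = -4 + M$ ($O{\left(M \right)} = M - 4 = -4 + M$)
$C = - \frac{2357357474875}{2473933713552}$ ($C = \left(-1608849\right) \frac{1}{2472134} + 604609 \left(- \frac{1}{2001456}\right) = - \frac{1608849}{2472134} - \frac{604609}{2001456} = - \frac{2357357474875}{2473933713552} \approx -0.95288$)
$o{\left(D,W \right)} = -4 + 3 W$ ($o{\left(D,W \right)} = \left(W + \left(-4 + W\right)\right) + W = \left(-4 + 2 W\right) + W = -4 + 3 W$)
$C - o{\left(15,2146 \right)} = - \frac{2357357474875}{2473933713552} - \left(-4 + 3 \cdot 2146\right) = - \frac{2357357474875}{2473933713552} - \left(-4 + 6438\right) = - \frac{2357357474875}{2473933713552} - 6434 = - \frac{15919646870468443}{2473933713552}$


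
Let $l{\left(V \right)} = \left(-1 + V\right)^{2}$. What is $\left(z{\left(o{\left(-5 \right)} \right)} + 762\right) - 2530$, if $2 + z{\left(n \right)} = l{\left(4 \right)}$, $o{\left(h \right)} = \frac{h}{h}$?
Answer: $-1761$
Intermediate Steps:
$o{\left(h \right)} = 1$
$z{\left(n \right)} = 7$ ($z{\left(n \right)} = -2 + \left(-1 + 4\right)^{2} = -2 + 3^{2} = -2 + 9 = 7$)
$\left(z{\left(o{\left(-5 \right)} \right)} + 762\right) - 2530 = \left(7 + 762\right) - 2530 = 769 - 2530 = -1761$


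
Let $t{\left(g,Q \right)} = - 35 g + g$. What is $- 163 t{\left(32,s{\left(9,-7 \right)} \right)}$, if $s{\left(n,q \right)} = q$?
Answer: $177344$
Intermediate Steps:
$t{\left(g,Q \right)} = - 34 g$
$- 163 t{\left(32,s{\left(9,-7 \right)} \right)} = - 163 \left(\left(-34\right) 32\right) = \left(-163\right) \left(-1088\right) = 177344$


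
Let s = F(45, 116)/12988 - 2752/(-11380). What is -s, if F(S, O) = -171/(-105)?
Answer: -62582641/258656020 ≈ -0.24195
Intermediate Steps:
F(S, O) = 57/35 (F(S, O) = -171*(-1/105) = 57/35)
s = 62582641/258656020 (s = (57/35)/12988 - 2752/(-11380) = (57/35)*(1/12988) - 2752*(-1/11380) = 57/454580 + 688/2845 = 62582641/258656020 ≈ 0.24195)
-s = -1*62582641/258656020 = -62582641/258656020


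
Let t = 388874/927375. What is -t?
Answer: -388874/927375 ≈ -0.41933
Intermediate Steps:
t = 388874/927375 (t = 388874*(1/927375) = 388874/927375 ≈ 0.41933)
-t = -1*388874/927375 = -388874/927375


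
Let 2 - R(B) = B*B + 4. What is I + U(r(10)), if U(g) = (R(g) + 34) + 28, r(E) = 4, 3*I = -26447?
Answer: -26315/3 ≈ -8771.7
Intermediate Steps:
I = -26447/3 (I = (⅓)*(-26447) = -26447/3 ≈ -8815.7)
R(B) = -2 - B² (R(B) = 2 - (B*B + 4) = 2 - (B² + 4) = 2 - (4 + B²) = 2 + (-4 - B²) = -2 - B²)
U(g) = 60 - g² (U(g) = ((-2 - g²) + 34) + 28 = (32 - g²) + 28 = 60 - g²)
I + U(r(10)) = -26447/3 + (60 - 1*4²) = -26447/3 + (60 - 1*16) = -26447/3 + (60 - 16) = -26447/3 + 44 = -26315/3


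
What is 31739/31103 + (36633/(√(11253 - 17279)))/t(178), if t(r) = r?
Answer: 31739/31103 - 36633*I*√6026/1072628 ≈ 1.0204 - 2.6512*I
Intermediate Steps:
31739/31103 + (36633/(√(11253 - 17279)))/t(178) = 31739/31103 + (36633/(√(11253 - 17279)))/178 = 31739*(1/31103) + (36633/(√(-6026)))*(1/178) = 31739/31103 + (36633/((I*√6026)))*(1/178) = 31739/31103 + (36633*(-I*√6026/6026))*(1/178) = 31739/31103 - 36633*I*√6026/6026*(1/178) = 31739/31103 - 36633*I*√6026/1072628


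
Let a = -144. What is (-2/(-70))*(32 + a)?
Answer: -16/5 ≈ -3.2000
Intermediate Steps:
(-2/(-70))*(32 + a) = (-2/(-70))*(32 - 144) = -2*(-1/70)*(-112) = (1/35)*(-112) = -16/5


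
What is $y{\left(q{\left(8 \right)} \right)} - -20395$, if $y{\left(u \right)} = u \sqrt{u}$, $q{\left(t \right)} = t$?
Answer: $20395 + 16 \sqrt{2} \approx 20418.0$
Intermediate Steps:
$y{\left(u \right)} = u^{\frac{3}{2}}$
$y{\left(q{\left(8 \right)} \right)} - -20395 = 8^{\frac{3}{2}} - -20395 = 16 \sqrt{2} + 20395 = 20395 + 16 \sqrt{2}$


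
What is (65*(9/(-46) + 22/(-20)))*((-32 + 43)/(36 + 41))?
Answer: -1937/161 ≈ -12.031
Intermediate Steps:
(65*(9/(-46) + 22/(-20)))*((-32 + 43)/(36 + 41)) = (65*(9*(-1/46) + 22*(-1/20)))*(11/77) = (65*(-9/46 - 11/10))*(11*(1/77)) = (65*(-149/115))*(⅐) = -1937/23*⅐ = -1937/161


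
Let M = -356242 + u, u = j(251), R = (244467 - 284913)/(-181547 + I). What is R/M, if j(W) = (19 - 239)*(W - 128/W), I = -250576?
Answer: -1691991/7436030344441 ≈ -2.2754e-7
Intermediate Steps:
j(W) = -220*W + 28160/W (j(W) = -220*(W - 128/W) = -220*W + 28160/W)
R = 13482/144041 (R = (244467 - 284913)/(-181547 - 250576) = -40446/(-432123) = -40446*(-1/432123) = 13482/144041 ≈ 0.093598)
u = -13832060/251 (u = -220*251 + 28160/251 = -55220 + 28160*(1/251) = -55220 + 28160/251 = -13832060/251 ≈ -55108.)
M = -103248802/251 (M = -356242 - 13832060/251 = -103248802/251 ≈ -4.1135e+5)
R/M = 13482/(144041*(-103248802/251)) = (13482/144041)*(-251/103248802) = -1691991/7436030344441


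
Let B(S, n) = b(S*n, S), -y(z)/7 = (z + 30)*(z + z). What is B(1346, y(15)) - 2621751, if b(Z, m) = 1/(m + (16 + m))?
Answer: -7099701707/2708 ≈ -2.6218e+6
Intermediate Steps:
y(z) = -14*z*(30 + z) (y(z) = -7*(z + 30)*(z + z) = -7*(30 + z)*2*z = -14*z*(30 + z))
b(Z, m) = 1/(16 + 2*m)
B(S, n) = 1/(2*(8 + S))
B(1346, y(15)) - 2621751 = 1/(2*(8 + 1346)) - 2621751 = (½)/1354 - 2621751 = (½)*(1/1354) - 2621751 = 1/2708 - 2621751 = -7099701707/2708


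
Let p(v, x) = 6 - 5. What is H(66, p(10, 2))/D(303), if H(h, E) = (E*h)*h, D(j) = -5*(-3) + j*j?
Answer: 363/7652 ≈ 0.047439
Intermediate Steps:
D(j) = 15 + j²
p(v, x) = 1
H(h, E) = E*h²
H(66, p(10, 2))/D(303) = (1*66²)/(15 + 303²) = (1*4356)/(15 + 91809) = 4356/91824 = 4356*(1/91824) = 363/7652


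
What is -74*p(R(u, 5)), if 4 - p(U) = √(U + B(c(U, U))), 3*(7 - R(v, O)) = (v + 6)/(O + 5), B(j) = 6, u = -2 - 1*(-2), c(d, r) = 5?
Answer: -296 + 592*√5/5 ≈ -31.250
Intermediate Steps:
u = 0 (u = -2 + 2 = 0)
R(v, O) = 7 - (6 + v)/(3*(5 + O)) (R(v, O) = 7 - (v + 6)/(3*(O + 5)) = 7 - (6 + v)/(3*(5 + O)))
p(U) = 4 - √(6 + U) (p(U) = 4 - √(U + 6) = 4 - √(6 + U))
-74*p(R(u, 5)) = -74*(4 - √(6 + (99 - 1*0 + 21*5)/(3*(5 + 5)))) = -74*(4 - √(6 + (⅓)*(99 + 0 + 105)/10)) = -74*(4 - √(6 + (⅓)*(⅒)*204)) = -74*(4 - √(6 + 34/5)) = -74*(4 - √(64/5)) = -74*(4 - 8*√5/5) = -296 + 592*√5/5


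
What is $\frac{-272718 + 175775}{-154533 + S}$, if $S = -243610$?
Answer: $\frac{96943}{398143} \approx 0.24349$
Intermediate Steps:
$\frac{-272718 + 175775}{-154533 + S} = \frac{-272718 + 175775}{-154533 - 243610} = - \frac{96943}{-398143} = \left(-96943\right) \left(- \frac{1}{398143}\right) = \frac{96943}{398143}$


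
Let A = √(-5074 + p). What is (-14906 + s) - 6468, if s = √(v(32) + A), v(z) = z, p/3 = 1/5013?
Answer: -21374 + √(89351712 + 1671*I*√14167829163)/1671 ≈ -21367.0 + 4.8005*I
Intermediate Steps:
p = 1/1671 (p = 3/5013 = 3*(1/5013) = 1/1671 ≈ 0.00059844)
A = I*√14167829163/1671 (A = √(-5074 + 1/1671) = √(-8478653/1671) = I*√14167829163/1671 ≈ 71.232*I)
s = √(32 + I*√14167829163/1671) ≈ 7.4192 + 4.8005*I
(-14906 + s) - 6468 = (-14906 + √(89351712 + 1671*I*√14167829163)/1671) - 6468 = -21374 + √(89351712 + 1671*I*√14167829163)/1671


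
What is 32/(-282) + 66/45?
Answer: 318/235 ≈ 1.3532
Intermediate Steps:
32/(-282) + 66/45 = 32*(-1/282) + 66*(1/45) = -16/141 + 22/15 = 318/235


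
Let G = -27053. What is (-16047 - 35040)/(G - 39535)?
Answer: 17029/22196 ≈ 0.76721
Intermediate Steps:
(-16047 - 35040)/(G - 39535) = (-16047 - 35040)/(-27053 - 39535) = -51087/(-66588) = -51087*(-1/66588) = 17029/22196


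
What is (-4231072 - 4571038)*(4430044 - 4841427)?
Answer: 3621038418130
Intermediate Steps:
(-4231072 - 4571038)*(4430044 - 4841427) = -8802110*(-411383) = 3621038418130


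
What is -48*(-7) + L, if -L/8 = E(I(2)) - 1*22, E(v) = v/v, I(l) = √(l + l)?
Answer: 504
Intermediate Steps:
I(l) = √2*√l (I(l) = √(2*l) = √2*√l)
E(v) = 1
L = 168 (L = -8*(1 - 1*22) = -8*(1 - 22) = -8*(-21) = 168)
-48*(-7) + L = -48*(-7) + 168 = 336 + 168 = 504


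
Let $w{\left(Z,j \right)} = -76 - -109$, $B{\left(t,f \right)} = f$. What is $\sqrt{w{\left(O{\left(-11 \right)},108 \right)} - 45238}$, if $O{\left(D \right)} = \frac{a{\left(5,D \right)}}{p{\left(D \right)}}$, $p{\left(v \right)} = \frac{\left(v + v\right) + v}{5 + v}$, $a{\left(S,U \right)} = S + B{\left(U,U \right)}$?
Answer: $i \sqrt{45205} \approx 212.61 i$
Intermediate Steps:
$a{\left(S,U \right)} = S + U$
$p{\left(v \right)} = \frac{3 v}{5 + v}$ ($p{\left(v \right)} = \frac{2 v + v}{5 + v} = \frac{3 v}{5 + v}$)
$O{\left(D \right)} = \frac{\left(5 + D\right)^{2}}{3 D}$ ($O{\left(D \right)} = \frac{5 + D}{3 D \frac{1}{5 + D}} = \left(5 + D\right) \frac{5 + D}{3 D} = \frac{\left(5 + D\right)^{2}}{3 D}$)
$w{\left(Z,j \right)} = 33$ ($w{\left(Z,j \right)} = -76 + 109 = 33$)
$\sqrt{w{\left(O{\left(-11 \right)},108 \right)} - 45238} = \sqrt{33 - 45238} = \sqrt{-45205} = i \sqrt{45205}$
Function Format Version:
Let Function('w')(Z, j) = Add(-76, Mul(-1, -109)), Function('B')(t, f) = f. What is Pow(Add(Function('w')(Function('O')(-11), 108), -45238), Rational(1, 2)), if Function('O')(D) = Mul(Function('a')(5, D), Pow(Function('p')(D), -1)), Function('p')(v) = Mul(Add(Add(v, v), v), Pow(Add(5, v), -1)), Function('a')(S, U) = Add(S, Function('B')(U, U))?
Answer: Mul(I, Pow(45205, Rational(1, 2))) ≈ Mul(212.61, I)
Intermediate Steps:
Function('a')(S, U) = Add(S, U)
Function('p')(v) = Mul(3, v, Pow(Add(5, v), -1)) (Function('p')(v) = Mul(Add(Mul(2, v), v), Pow(Add(5, v), -1)) = Mul(Mul(3, v), Pow(Add(5, v), -1)) = Mul(3, v, Pow(Add(5, v), -1)))
Function('O')(D) = Mul(Rational(1, 3), Pow(D, -1), Pow(Add(5, D), 2)) (Function('O')(D) = Mul(Add(5, D), Pow(Mul(3, D, Pow(Add(5, D), -1)), -1)) = Mul(Add(5, D), Mul(Rational(1, 3), Pow(D, -1), Add(5, D))) = Mul(Rational(1, 3), Pow(D, -1), Pow(Add(5, D), 2)))
Function('w')(Z, j) = 33 (Function('w')(Z, j) = Add(-76, 109) = 33)
Pow(Add(Function('w')(Function('O')(-11), 108), -45238), Rational(1, 2)) = Pow(Add(33, -45238), Rational(1, 2)) = Pow(-45205, Rational(1, 2)) = Mul(I, Pow(45205, Rational(1, 2)))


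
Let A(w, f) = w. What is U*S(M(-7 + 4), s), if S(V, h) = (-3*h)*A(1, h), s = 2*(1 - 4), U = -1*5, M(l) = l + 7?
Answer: -90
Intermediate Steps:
M(l) = 7 + l
U = -5
s = -6 (s = 2*(-3) = -6)
S(V, h) = -3*h (S(V, h) = -3*h*1 = -3*h)
U*S(M(-7 + 4), s) = -(-15)*(-6) = -5*18 = -90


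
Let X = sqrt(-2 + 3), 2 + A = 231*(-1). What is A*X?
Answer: -233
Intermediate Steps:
A = -233 (A = -2 + 231*(-1) = -2 - 231 = -233)
X = 1 (X = sqrt(1) = 1)
A*X = -233*1 = -233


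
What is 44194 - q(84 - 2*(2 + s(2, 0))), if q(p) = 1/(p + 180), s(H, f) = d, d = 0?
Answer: 11490439/260 ≈ 44194.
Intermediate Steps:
s(H, f) = 0
q(p) = 1/(180 + p)
44194 - q(84 - 2*(2 + s(2, 0))) = 44194 - 1/(180 + (84 - 2*(2 + 0))) = 44194 - 1/(180 + (84 - 2*2)) = 44194 - 1/(180 + (84 - 1*4)) = 44194 - 1/(180 + (84 - 4)) = 44194 - 1/(180 + 80) = 44194 - 1/260 = 11490439/260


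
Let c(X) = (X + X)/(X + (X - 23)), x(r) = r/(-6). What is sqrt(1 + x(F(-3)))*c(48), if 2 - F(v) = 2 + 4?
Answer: 32*sqrt(15)/73 ≈ 1.6977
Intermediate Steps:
F(v) = -4 (F(v) = 2 - (2 + 4) = 2 - 1*6 = 2 - 6 = -4)
x(r) = -r/6 (x(r) = r*(-1/6) = -r/6)
c(X) = 2*X/(-23 + 2*X) (c(X) = (2*X)/(X + (-23 + X)) = (2*X)/(-23 + 2*X) = 2*X/(-23 + 2*X))
sqrt(1 + x(F(-3)))*c(48) = sqrt(1 - 1/6*(-4))*(2*48/(-23 + 2*48)) = sqrt(1 + 2/3)*(2*48/(-23 + 96)) = sqrt(5/3)*(2*48/73) = (sqrt(15)/3)*(2*48*(1/73)) = (sqrt(15)/3)*(96/73) = 32*sqrt(15)/73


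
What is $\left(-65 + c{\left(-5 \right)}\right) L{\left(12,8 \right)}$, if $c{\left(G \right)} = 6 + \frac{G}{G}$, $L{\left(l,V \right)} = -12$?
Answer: $696$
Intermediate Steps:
$c{\left(G \right)} = 7$ ($c{\left(G \right)} = 6 + 1 = 7$)
$\left(-65 + c{\left(-5 \right)}\right) L{\left(12,8 \right)} = \left(-65 + 7\right) \left(-12\right) = \left(-58\right) \left(-12\right) = 696$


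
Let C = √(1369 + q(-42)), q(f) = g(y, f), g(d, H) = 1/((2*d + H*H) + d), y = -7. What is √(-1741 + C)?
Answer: √(-5289243309 + 3486*√1039772706)/1743 ≈ 41.28*I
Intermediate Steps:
g(d, H) = 1/(H² + 3*d) (g(d, H) = 1/((2*d + H²) + d) = 1/((H² + 2*d) + d) = 1/(H² + 3*d))
q(f) = 1/(-21 + f²) (q(f) = 1/(f² + 3*(-7)) = 1/(f² - 21) = 1/(-21 + f²))
C = 2*√1039772706/1743 (C = √(1369 + 1/(-21 + (-42)²)) = √(1369 + 1/(-21 + 1764)) = √(1369 + 1/1743) = √(2386168/1743) = 2*√1039772706/1743 ≈ 37.000)
√(-1741 + C) = √(-1741 + 2*√1039772706/1743)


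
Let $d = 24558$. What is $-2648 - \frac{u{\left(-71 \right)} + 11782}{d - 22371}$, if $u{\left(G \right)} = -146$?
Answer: $- \frac{5802812}{2187} \approx -2653.3$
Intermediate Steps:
$-2648 - \frac{u{\left(-71 \right)} + 11782}{d - 22371} = -2648 - \frac{-146 + 11782}{24558 - 22371} = -2648 - \frac{11636}{2187} = - \frac{5802812}{2187}$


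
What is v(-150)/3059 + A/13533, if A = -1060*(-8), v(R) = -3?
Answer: 25899721/41397447 ≈ 0.62564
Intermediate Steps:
A = 8480
v(-150)/3059 + A/13533 = -3/3059 + 8480/13533 = 25899721/41397447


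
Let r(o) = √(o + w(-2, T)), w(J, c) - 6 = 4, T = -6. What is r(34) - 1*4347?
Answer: -4347 + 2*√11 ≈ -4340.4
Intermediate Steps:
w(J, c) = 10 (w(J, c) = 6 + 4 = 10)
r(o) = √(10 + o) (r(o) = √(o + 10) = √(10 + o))
r(34) - 1*4347 = √(10 + 34) - 1*4347 = √44 - 4347 = 2*√11 - 4347 = -4347 + 2*√11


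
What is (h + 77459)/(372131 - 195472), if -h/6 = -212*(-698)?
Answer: -115771/25237 ≈ -4.5873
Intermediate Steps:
h = -887856 (h = -(-1272)*(-698) = -6*147976 = -887856)
(h + 77459)/(372131 - 195472) = (-887856 + 77459)/(372131 - 195472) = -810397/176659 = -810397*1/176659 = -115771/25237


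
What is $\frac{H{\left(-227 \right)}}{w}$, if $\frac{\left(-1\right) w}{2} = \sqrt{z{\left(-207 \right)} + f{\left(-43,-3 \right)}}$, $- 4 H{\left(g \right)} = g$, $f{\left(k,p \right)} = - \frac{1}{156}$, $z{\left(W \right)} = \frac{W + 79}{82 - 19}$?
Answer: $\frac{681 i \sqrt{607607}}{26708} \approx 19.875 i$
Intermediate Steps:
$z{\left(W \right)} = \frac{79}{63} + \frac{W}{63}$ ($z{\left(W \right)} = \frac{79 + W}{63} = \left(79 + W\right) \frac{1}{63} = \frac{79}{63} + \frac{W}{63}$)
$f{\left(k,p \right)} = - \frac{1}{156}$ ($f{\left(k,p \right)} = \left(-1\right) \frac{1}{156} = - \frac{1}{156}$)
$H{\left(g \right)} = - \frac{g}{4}$
$w = - \frac{i \sqrt{607607}}{273}$ ($w = - 2 \sqrt{\left(\frac{79}{63} + \frac{1}{63} \left(-207\right)\right) - \frac{1}{156}} = - 2 \sqrt{\left(\frac{79}{63} - \frac{23}{7}\right) - \frac{1}{156}} = - 2 \sqrt{- \frac{128}{63} - \frac{1}{156}} = - 2 \sqrt{- \frac{6677}{3276}} = - 2 \frac{i \sqrt{607607}}{546} = - \frac{i \sqrt{607607}}{273} \approx - 2.8553 i$)
$\frac{H{\left(-227 \right)}}{w} = \frac{\left(- \frac{1}{4}\right) \left(-227\right)}{\left(- \frac{1}{273}\right) i \sqrt{607607}} = \frac{227 \frac{3 i \sqrt{607607}}{6677}}{4} = \frac{681 i \sqrt{607607}}{26708}$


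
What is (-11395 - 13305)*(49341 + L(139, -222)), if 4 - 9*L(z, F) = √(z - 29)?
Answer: -10968603100/9 + 24700*√110/9 ≈ -1.2187e+9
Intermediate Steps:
L(z, F) = 4/9 - √(-29 + z)/9 (L(z, F) = 4/9 - √(z - 29)/9 = 4/9 - √(-29 + z)/9)
(-11395 - 13305)*(49341 + L(139, -222)) = (-11395 - 13305)*(49341 + (4/9 - √(-29 + 139)/9)) = -24700*(49341 + (4/9 - √110/9)) = -24700*(444073/9 - √110/9) = -10968603100/9 + 24700*√110/9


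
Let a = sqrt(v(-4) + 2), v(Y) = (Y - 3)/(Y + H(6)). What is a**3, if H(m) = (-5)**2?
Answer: 5*sqrt(15)/9 ≈ 2.1517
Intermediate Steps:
H(m) = 25
v(Y) = (-3 + Y)/(25 + Y) (v(Y) = (Y - 3)/(Y + 25) = (-3 + Y)/(25 + Y))
a = sqrt(15)/3 (a = sqrt((-3 - 4)/(25 - 4) + 2) = sqrt(-7/21 + 2) = sqrt((1/21)*(-7) + 2) = sqrt(-1/3 + 2) = sqrt(5/3) = sqrt(15)/3 ≈ 1.2910)
a**3 = (sqrt(15)/3)**3 = 5*sqrt(15)/9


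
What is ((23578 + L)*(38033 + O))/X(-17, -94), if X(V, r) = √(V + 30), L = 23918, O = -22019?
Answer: 760600944*√13/13 ≈ 2.1095e+8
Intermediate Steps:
X(V, r) = √(30 + V)
((23578 + L)*(38033 + O))/X(-17, -94) = ((23578 + 23918)*(38033 - 22019))/(√(30 - 17)) = (47496*16014)/(√13) = 760600944*(√13/13) = 760600944*√13/13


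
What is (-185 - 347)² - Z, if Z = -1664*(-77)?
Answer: 154896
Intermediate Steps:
Z = 128128
(-185 - 347)² - Z = (-185 - 347)² - 1*128128 = (-532)² - 128128 = 283024 - 128128 = 154896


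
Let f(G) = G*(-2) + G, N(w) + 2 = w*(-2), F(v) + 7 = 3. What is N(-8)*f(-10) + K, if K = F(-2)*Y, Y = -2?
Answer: 148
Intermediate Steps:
F(v) = -4 (F(v) = -7 + 3 = -4)
N(w) = -2 - 2*w (N(w) = -2 + w*(-2) = -2 - 2*w)
f(G) = -G (f(G) = -2*G + G = -G)
K = 8 (K = -4*(-2) = 8)
N(-8)*f(-10) + K = (-2 - 2*(-8))*(-1*(-10)) + 8 = (-2 + 16)*10 + 8 = 14*10 + 8 = 140 + 8 = 148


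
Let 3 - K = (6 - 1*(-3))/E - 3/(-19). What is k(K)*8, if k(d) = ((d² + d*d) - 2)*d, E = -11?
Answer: 6628498560/9129329 ≈ 726.07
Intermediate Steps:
K = 765/209 (K = 3 - ((6 - 1*(-3))/(-11) - 3/(-19)) = 3 - ((6 + 3)*(-1/11) - 3*(-1/19)) = 3 - (9*(-1/11) + 3/19) = 3 - (-9/11 + 3/19) = 3 - 1*(-138/209) = 3 + 138/209 = 765/209 ≈ 3.6603)
k(d) = d*(-2 + 2*d²) (k(d) = ((d² + d²) - 2)*d = (2*d² - 2)*d = (-2 + 2*d²)*d = d*(-2 + 2*d²))
k(K)*8 = (2*(765/209)*(-1 + (765/209)²))*8 = (2*(765/209)*(-1 + 585225/43681))*8 = (2*(765/209)*(541544/43681))*8 = (828562320/9129329)*8 = 6628498560/9129329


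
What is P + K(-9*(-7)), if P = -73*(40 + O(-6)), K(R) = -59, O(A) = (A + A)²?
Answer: -13491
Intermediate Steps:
O(A) = 4*A² (O(A) = (2*A)² = 4*A²)
P = -13432 (P = -73*(40 + 4*(-6)²) = -73*(40 + 4*36) = -73*(40 + 144) = -73*184 = -13432)
P + K(-9*(-7)) = -13432 - 59 = -13491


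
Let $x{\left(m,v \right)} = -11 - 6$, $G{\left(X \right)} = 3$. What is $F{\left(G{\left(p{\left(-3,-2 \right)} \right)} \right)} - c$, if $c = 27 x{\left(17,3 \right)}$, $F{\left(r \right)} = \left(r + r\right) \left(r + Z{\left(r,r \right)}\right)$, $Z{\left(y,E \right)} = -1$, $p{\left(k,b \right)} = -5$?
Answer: $471$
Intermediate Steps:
$F{\left(r \right)} = 2 r \left(-1 + r\right)$ ($F{\left(r \right)} = \left(r + r\right) \left(r - 1\right) = 2 r \left(-1 + r\right)$)
$x{\left(m,v \right)} = -17$ ($x{\left(m,v \right)} = -11 - 6 = -17$)
$c = -459$ ($c = 27 \left(-17\right) = -459$)
$F{\left(G{\left(p{\left(-3,-2 \right)} \right)} \right)} - c = 2 \cdot 3 \left(-1 + 3\right) - -459 = 2 \cdot 3 \cdot 2 + 459 = 12 + 459 = 471$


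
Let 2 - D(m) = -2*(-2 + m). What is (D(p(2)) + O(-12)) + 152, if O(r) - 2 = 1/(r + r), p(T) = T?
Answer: 3743/24 ≈ 155.96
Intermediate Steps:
O(r) = 2 + 1/(2*r) (O(r) = 2 + 1/(r + r) = 2 + 1/(2*r))
D(m) = -2 + 2*m (D(m) = 2 - (-2)*(-2 + m) = 2 - (4 - 2*m) = 2 + (-4 + 2*m) = -2 + 2*m)
(D(p(2)) + O(-12)) + 152 = ((-2 + 2*2) + (2 + (1/2)/(-12))) + 152 = ((-2 + 4) + (2 + (1/2)*(-1/12))) + 152 = (2 + (2 - 1/24)) + 152 = (2 + 47/24) + 152 = 95/24 + 152 = 3743/24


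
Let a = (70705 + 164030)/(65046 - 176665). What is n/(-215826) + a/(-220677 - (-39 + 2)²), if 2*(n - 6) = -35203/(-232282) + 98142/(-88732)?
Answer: -222125695127958544255/13781315762035088094599772 ≈ -1.6118e-5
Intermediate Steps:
a = -234735/111619 (a = 234735/(-111619) = 234735*(-1/111619) = -234735/111619 ≈ -2.1030)
n = 28457146205/5152711606 (n = 6 + (-35203/(-232282) + 98142/(-88732))/2 = 6 + (-35203*(-1/232282) + 98142*(-1/88732))/2 = 6 + (35203/232282 - 49071/44366)/2 = 6 + (½)*(-2459123431/2576355803) = 6 - 2459123431/5152711606 = 28457146205/5152711606 ≈ 5.5228)
n/(-215826) + a/(-220677 - (-39 + 2)²) = (28457146205/5152711606)/(-215826) - 234735/(111619*(-220677 - (-39 + 2)²)) = (28457146205/5152711606)*(-1/215826) - 234735/(111619*(-220677 - 1*(-37)²)) = -28457146205/1112089135076556 - 234735/(111619*(-220677 - 1*1369)) = -28457146205/1112089135076556 - 234735/(111619*(-220677 - 1369)) = -28457146205/1112089135076556 - 234735/111619/(-222046) = -28457146205/1112089135076556 - 234735/111619*(-1/222046) = -28457146205/1112089135076556 + 234735/24784552474 = -222125695127958544255/13781315762035088094599772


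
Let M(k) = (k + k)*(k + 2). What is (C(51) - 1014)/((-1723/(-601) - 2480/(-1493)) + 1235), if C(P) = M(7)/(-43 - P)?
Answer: -42819719253/52274329378 ≈ -0.81913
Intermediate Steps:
M(k) = 2*k*(2 + k) (M(k) = (2*k)*(2 + k) = 2*k*(2 + k))
C(P) = 126/(-43 - P) (C(P) = (2*7*(2 + 7))/(-43 - P) = (2*7*9)/(-43 - P) = 126/(-43 - P))
(C(51) - 1014)/((-1723/(-601) - 2480/(-1493)) + 1235) = (-126/(43 + 51) - 1014)/((-1723/(-601) - 2480/(-1493)) + 1235) = (-126/94 - 1014)/((-1723*(-1/601) - 2480*(-1/1493)) + 1235) = (-126*1/94 - 1014)/((1723/601 + 2480/1493) + 1235) = (-63/47 - 1014)/(4062919/897293 + 1235) = -47721/(47*1112219774/897293) = -47721/47*897293/1112219774 = -42819719253/52274329378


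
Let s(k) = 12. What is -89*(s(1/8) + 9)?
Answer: -1869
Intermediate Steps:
-89*(s(1/8) + 9) = -89*(12 + 9) = -89*21 = -1869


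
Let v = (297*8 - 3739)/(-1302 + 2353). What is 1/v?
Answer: -1051/1363 ≈ -0.77109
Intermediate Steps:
v = -1363/1051 (v = (2376 - 3739)/1051 = -1363*1/1051 = -1363/1051 ≈ -1.2969)
1/v = 1/(-1363/1051) = -1051/1363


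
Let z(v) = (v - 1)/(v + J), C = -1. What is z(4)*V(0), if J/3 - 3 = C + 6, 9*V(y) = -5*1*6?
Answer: -5/14 ≈ -0.35714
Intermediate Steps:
V(y) = -10/3 (V(y) = (-5*1*6)/9 = (-5*6)/9 = (⅑)*(-30) = -10/3)
J = 24 (J = 9 + 3*(-1 + 6) = 9 + 3*5 = 9 + 15 = 24)
z(v) = (-1 + v)/(24 + v) (z(v) = (v - 1)/(v + 24) = (-1 + v)/(24 + v))
z(4)*V(0) = ((-1 + 4)/(24 + 4))*(-10/3) = (3/28)*(-10/3) = -5/14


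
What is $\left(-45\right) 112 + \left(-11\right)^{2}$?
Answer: $-4919$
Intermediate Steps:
$\left(-45\right) 112 + \left(-11\right)^{2} = -5040 + 121 = -4919$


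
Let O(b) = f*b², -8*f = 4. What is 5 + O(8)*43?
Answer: -1371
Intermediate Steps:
f = -½ (f = -⅛*4 = -½ ≈ -0.50000)
O(b) = -b²/2
5 + O(8)*43 = 5 - ½*8²*43 = 5 - ½*64*43 = 5 - 32*43 = 5 - 1376 = -1371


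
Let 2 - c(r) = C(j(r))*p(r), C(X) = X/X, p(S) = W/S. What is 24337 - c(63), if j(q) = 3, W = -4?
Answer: 1533101/63 ≈ 24335.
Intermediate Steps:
p(S) = -4/S
C(X) = 1
c(r) = 2 + 4/r (c(r) = 2 - (-4/r) = 2 - (-4)/r = 2 + 4/r)
24337 - c(63) = 24337 - (2 + 4/63) = 24337 - 1*130/63 = 24337 - 130/63 = 1533101/63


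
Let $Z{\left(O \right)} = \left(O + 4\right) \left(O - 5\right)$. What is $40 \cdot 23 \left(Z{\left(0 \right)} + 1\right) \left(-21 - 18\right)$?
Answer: $681720$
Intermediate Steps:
$Z{\left(O \right)} = \left(-5 + O\right) \left(4 + O\right)$ ($Z{\left(O \right)} = \left(4 + O\right) \left(-5 + O\right) = \left(-5 + O\right) \left(4 + O\right)$)
$40 \cdot 23 \left(Z{\left(0 \right)} + 1\right) \left(-21 - 18\right) = 40 \cdot 23 \left(\left(-20 + 0^{2} - 0\right) + 1\right) \left(-21 - 18\right) = 920 \left(\left(-20 + 0 + 0\right) + 1\right) \left(-39\right) = 920 \left(-20 + 1\right) \left(-39\right) = 920 \left(\left(-19\right) \left(-39\right)\right) = 920 \cdot 741 = 681720$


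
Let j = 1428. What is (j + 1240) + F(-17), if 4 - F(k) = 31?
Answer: 2641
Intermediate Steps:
F(k) = -27 (F(k) = 4 - 1*31 = 4 - 31 = -27)
(j + 1240) + F(-17) = (1428 + 1240) - 27 = 2668 - 27 = 2641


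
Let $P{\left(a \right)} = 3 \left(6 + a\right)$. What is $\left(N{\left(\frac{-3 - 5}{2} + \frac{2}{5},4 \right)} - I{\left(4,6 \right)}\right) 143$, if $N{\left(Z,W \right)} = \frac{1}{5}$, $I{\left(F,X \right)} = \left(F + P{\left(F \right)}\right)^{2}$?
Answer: $- \frac{826397}{5} \approx -1.6528 \cdot 10^{5}$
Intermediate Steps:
$P{\left(a \right)} = 18 + 3 a$
$I{\left(F,X \right)} = \left(18 + 4 F\right)^{2}$ ($I{\left(F,X \right)} = \left(F + \left(18 + 3 F\right)\right)^{2} = \left(18 + 4 F\right)^{2}$)
$N{\left(Z,W \right)} = \frac{1}{5}$
$\left(N{\left(\frac{-3 - 5}{2} + \frac{2}{5},4 \right)} - I{\left(4,6 \right)}\right) 143 = \left(\frac{1}{5} - 4 \left(9 + 2 \cdot 4\right)^{2}\right) 143 = \left(\frac{1}{5} - 4 \left(9 + 8\right)^{2}\right) 143 = \left(\frac{1}{5} - 4 \cdot 17^{2}\right) 143 = \left(\frac{1}{5} - 4 \cdot 289\right) 143 = \left(\frac{1}{5} - 1156\right) 143 = \left(- \frac{5779}{5}\right) 143 = - \frac{826397}{5}$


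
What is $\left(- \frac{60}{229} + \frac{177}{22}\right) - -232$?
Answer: $\frac{1208029}{5038} \approx 239.78$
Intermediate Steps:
$\left(- \frac{60}{229} + \frac{177}{22}\right) - -232 = \left(\left(-60\right) \frac{1}{229} + 177 \cdot \frac{1}{22}\right) + 232 = \left(- \frac{60}{229} + \frac{177}{22}\right) + 232 = \frac{39213}{5038} + 232 = \frac{1208029}{5038}$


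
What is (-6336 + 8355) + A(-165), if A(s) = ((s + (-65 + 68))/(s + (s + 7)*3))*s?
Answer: 140379/71 ≈ 1977.2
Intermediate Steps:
A(s) = s*(3 + s)/(21 + 4*s) (A(s) = ((s + 3)/(s + (7 + s)*3))*s = ((3 + s)/(s + (21 + 3*s)))*s = ((3 + s)/(21 + 4*s))*s = s*(3 + s)/(21 + 4*s))
(-6336 + 8355) + A(-165) = (-6336 + 8355) - 165*(3 - 165)/(21 + 4*(-165)) = 2019 - 165*(-162)/(21 - 660) = 2019 - 165*(-162)/(-639) = 2019 - 165*(-1/639)*(-162) = 2019 - 2970/71 = 140379/71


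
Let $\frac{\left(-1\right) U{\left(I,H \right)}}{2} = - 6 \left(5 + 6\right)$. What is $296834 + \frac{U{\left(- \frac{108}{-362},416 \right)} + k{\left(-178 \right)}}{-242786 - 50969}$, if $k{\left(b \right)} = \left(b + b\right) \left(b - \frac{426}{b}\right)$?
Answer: $\frac{87196409022}{293755} \approx 2.9683 \cdot 10^{5}$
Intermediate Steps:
$k{\left(b \right)} = 2 b \left(b - \frac{426}{b}\right)$
$U{\left(I,H \right)} = 132$ ($U{\left(I,H \right)} = - 2 \left(- 6 \left(5 + 6\right)\right) = - 2 \left(\left(-6\right) 11\right) = \left(-2\right) \left(-66\right) = 132$)
$296834 + \frac{U{\left(- \frac{108}{-362},416 \right)} + k{\left(-178 \right)}}{-242786 - 50969} = 296834 + \frac{132 - \left(852 - 2 \left(-178\right)^{2}\right)}{-242786 - 50969} = 296834 + \frac{132 + \left(-852 + 2 \cdot 31684\right)}{-293755} = 296834 + \left(132 + \left(-852 + 63368\right)\right) \left(- \frac{1}{293755}\right) = 296834 + \left(132 + 62516\right) \left(- \frac{1}{293755}\right) = 296834 + 62648 \left(- \frac{1}{293755}\right) = 296834 - \frac{62648}{293755} = \frac{87196409022}{293755}$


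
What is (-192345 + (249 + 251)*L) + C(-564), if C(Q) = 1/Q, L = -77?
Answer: -130196581/564 ≈ -2.3085e+5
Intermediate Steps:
(-192345 + (249 + 251)*L) + C(-564) = (-192345 + (249 + 251)*(-77)) + 1/(-564) = (-192345 + 500*(-77)) - 1/564 = (-192345 - 38500) - 1/564 = -230845 - 1/564 = -130196581/564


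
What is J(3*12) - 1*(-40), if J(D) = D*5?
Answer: 220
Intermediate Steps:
J(D) = 5*D
J(3*12) - 1*(-40) = 5*(3*12) - 1*(-40) = 5*36 + 40 = 180 + 40 = 220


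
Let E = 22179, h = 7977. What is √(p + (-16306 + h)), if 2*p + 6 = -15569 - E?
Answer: I*√27206 ≈ 164.94*I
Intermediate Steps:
p = -18877 (p = -3 + (-15569 - 1*22179)/2 = -3 + (-15569 - 22179)/2 = -3 + (½)*(-37748) = -3 - 18874 = -18877)
√(p + (-16306 + h)) = √(-18877 + (-16306 + 7977)) = √(-18877 - 8329) = √(-27206) = I*√27206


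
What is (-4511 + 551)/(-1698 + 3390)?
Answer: -110/47 ≈ -2.3404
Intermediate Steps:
(-4511 + 551)/(-1698 + 3390) = -3960/1692 = -3960*1/1692 = -110/47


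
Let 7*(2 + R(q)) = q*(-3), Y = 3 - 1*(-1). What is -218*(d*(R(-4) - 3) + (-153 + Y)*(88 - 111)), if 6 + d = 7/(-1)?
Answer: -5294784/7 ≈ -7.5640e+5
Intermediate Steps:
Y = 4 (Y = 3 + 1 = 4)
R(q) = -2 - 3*q/7 (R(q) = -2 + (q*(-3))/7 = -2 + (-3*q)/7 = -2 - 3*q/7)
d = -13 (d = -6 + 7/(-1) = -6 + 7*(-1) = -6 - 7 = -13)
-218*(d*(R(-4) - 3) + (-153 + Y)*(88 - 111)) = -218*(-13*((-2 - 3/7*(-4)) - 3) + (-153 + 4)*(88 - 111)) = -218*(-13*((-2 + 12/7) - 3) - 149*(-23)) = -218*(-13*(-2/7 - 3) + 3427) = -218*(-13*(-23/7) + 3427) = -218*(299/7 + 3427) = -218*24288/7 = -5294784/7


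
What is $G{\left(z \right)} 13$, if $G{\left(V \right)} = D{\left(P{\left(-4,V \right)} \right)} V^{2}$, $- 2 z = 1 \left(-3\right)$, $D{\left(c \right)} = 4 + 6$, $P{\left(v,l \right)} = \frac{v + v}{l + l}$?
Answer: $\frac{585}{2} \approx 292.5$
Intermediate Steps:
$P{\left(v,l \right)} = \frac{v}{l}$ ($P{\left(v,l \right)} = \frac{2 v}{2 l} = 2 v \frac{1}{2 l} = \frac{v}{l}$)
$D{\left(c \right)} = 10$
$z = \frac{3}{2}$ ($z = - \frac{1 \left(-3\right)}{2} = \left(- \frac{1}{2}\right) \left(-3\right) = \frac{3}{2} \approx 1.5$)
$G{\left(V \right)} = 10 V^{2}$
$G{\left(z \right)} 13 = 10 \left(\frac{3}{2}\right)^{2} \cdot 13 = 10 \cdot \frac{9}{4} \cdot 13 = \frac{45}{2} \cdot 13 = \frac{585}{2}$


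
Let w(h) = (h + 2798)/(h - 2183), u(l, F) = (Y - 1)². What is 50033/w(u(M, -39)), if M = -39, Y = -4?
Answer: -107971214/2823 ≈ -38247.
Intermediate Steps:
u(l, F) = 25 (u(l, F) = (-4 - 1)² = (-5)² = 25)
w(h) = (2798 + h)/(-2183 + h)
50033/w(u(M, -39)) = 50033/(((2798 + 25)/(-2183 + 25))) = 50033/((2823/(-2158))) = 50033/((-1/2158*2823)) = 50033/(-2823/2158) = 50033*(-2158/2823) = -107971214/2823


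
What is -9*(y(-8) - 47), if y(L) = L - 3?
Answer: 522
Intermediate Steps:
y(L) = -3 + L
-9*(y(-8) - 47) = -9*((-3 - 8) - 47) = -9*(-11 - 47) = -9*(-58) = 522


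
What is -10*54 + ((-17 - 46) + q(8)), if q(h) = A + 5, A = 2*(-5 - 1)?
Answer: -610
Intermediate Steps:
A = -12 (A = 2*(-6) = -12)
q(h) = -7 (q(h) = -12 + 5 = -7)
-10*54 + ((-17 - 46) + q(8)) = -10*54 + ((-17 - 46) - 7) = -540 + (-63 - 7) = -540 - 70 = -610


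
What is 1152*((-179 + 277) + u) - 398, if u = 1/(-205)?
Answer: 23060938/205 ≈ 1.1249e+5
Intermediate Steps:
u = -1/205 ≈ -0.0048781
1152*((-179 + 277) + u) - 398 = 1152*((-179 + 277) - 1/205) - 398 = 1152*(98 - 1/205) - 398 = 1152*(20089/205) - 398 = 23142528/205 - 398 = 23060938/205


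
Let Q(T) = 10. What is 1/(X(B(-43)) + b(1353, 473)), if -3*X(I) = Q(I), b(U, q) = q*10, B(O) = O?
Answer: 3/14180 ≈ 0.00021157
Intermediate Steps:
b(U, q) = 10*q
X(I) = -10/3 (X(I) = -⅓*10 = -10/3)
1/(X(B(-43)) + b(1353, 473)) = 1/(-10/3 + 10*473) = 1/(-10/3 + 4730) = 1/(14180/3) = 3/14180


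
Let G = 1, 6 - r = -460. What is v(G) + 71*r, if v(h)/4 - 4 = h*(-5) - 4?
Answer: 33066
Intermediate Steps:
r = 466 (r = 6 - 1*(-460) = 6 + 460 = 466)
v(h) = -20*h (v(h) = 16 + 4*(h*(-5) - 4) = 16 + 4*(-5*h - 4) = 16 + 4*(-4 - 5*h) = 16 + (-16 - 20*h) = -20*h)
v(G) + 71*r = -20*1 + 71*466 = -20 + 33086 = 33066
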